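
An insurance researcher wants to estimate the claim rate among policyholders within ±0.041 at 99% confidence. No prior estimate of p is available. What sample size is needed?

Conservative approach: use p = 0.5 (maximizes p(1-p) = 0.25). n = z²(0.25)/E² = 2.576²×0.25/0.041² = 986.9 → n = 987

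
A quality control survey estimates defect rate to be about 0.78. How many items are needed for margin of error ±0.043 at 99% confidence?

n = z²p(1-p)/E² = 2.576²×0.78×0.22/0.043² = 615.8 → n = 616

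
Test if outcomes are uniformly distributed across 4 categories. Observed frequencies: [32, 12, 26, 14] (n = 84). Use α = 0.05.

Expected = 21 each. χ² = Σ(O-E)²/E = 13.143. df = 3, critical value = 7.815. Reject H₀.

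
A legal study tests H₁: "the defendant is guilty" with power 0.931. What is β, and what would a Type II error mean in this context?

β = 1 - power = 1 - 0.931 = 0.069. A Type II error is failing to reject H₀ when H₀ is false (false negative) — here, failing to conclude that the defendant is guilty when in fact it is true. Consequence: acquitting a guilty person.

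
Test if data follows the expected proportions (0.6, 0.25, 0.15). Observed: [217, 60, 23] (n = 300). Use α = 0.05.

Expected: [180.0, 75.0, 45.0]. χ² = 21.361. df = 2, critical = 5.991. Reject H₀.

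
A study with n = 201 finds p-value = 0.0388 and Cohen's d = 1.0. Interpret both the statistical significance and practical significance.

Statistically significant (p = 0.0388 < 0.05). Cohen's d = 1.0 indicates a large effect size. Both statistical and practical significance should be considered.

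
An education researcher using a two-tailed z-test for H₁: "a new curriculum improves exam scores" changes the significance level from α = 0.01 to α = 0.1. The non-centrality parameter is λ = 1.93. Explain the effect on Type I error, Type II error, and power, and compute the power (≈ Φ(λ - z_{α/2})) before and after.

Increasing α from 0.01 to 0.1:
• Type I error rate increases (α is the Type I rate by definition).
• Critical value moves from z_{α/2} = 2.576 to 1.645, so power = Φ(λ - z_{α/2}) goes from Φ(1.93 - 2.576) = 0.259 to Φ(1.93 - 1.645) = 0.612.
• Type II error rate β = 1 - power therefore decreases (0.741 → 0.388).
Appropriate when false negatives are costly — here, keeping the old curriculum when the new one would have helped students.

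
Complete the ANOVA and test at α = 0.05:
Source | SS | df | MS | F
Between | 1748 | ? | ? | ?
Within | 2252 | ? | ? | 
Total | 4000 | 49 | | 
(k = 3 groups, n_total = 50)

df_between = 2, df_within = 47. MS_between = 874.0, MS_within = 47.91. F = 18.241, F_crit ≈ 3.195. Reject H₀.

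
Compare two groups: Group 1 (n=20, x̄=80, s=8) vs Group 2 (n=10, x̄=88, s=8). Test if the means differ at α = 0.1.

Pooled sp = 8.0. t = -2.582, df = 28. Critical t = ±1.701. Reject H₀.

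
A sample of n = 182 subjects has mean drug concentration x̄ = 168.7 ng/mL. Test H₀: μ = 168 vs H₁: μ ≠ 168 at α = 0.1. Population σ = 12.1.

z = (x̄ - μ₀)/(σ/√n) = (168.7 - 168)/(12.1/√182) = 0.78. Critical value: ±1.645. Since |0.78| ≤ 1.645, Fail to reject H₀.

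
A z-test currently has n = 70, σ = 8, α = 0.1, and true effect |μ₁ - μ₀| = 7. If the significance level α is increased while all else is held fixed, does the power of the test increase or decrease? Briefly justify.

Power increases: a larger α lowers the critical value, so more of the H₁ sampling distribution falls in the rejection region.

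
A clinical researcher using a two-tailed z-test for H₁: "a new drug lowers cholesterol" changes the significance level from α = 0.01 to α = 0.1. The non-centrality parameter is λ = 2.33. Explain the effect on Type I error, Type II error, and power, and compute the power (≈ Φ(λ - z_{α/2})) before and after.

Increasing α from 0.01 to 0.1:
• Type I error rate increases (α is the Type I rate by definition).
• Critical value moves from z_{α/2} = 2.576 to 1.645, so power = Φ(λ - z_{α/2}) goes from Φ(2.33 - 2.576) = 0.403 to Φ(2.33 - 1.645) = 0.753.
• Type II error rate β = 1 - power therefore decreases (0.597 → 0.247).
Appropriate when false negatives are costly — here, shelving an effective drug — patients miss out on a treatment that would have helped.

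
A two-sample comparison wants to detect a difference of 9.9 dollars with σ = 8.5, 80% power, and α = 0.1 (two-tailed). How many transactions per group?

n per group = 2(z_α/2 + z_β)²σ²/d² = 2×(1.645 + 0.84)²×8.5²/9.9² = 9.1 → n = 10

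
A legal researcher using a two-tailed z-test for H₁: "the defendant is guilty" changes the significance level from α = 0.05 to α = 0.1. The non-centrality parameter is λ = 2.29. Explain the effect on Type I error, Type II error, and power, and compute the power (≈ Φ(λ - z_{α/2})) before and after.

Increasing α from 0.05 to 0.1:
• Type I error rate increases (α is the Type I rate by definition).
• Critical value moves from z_{α/2} = 1.96 to 1.645, so power = Φ(λ - z_{α/2}) goes from Φ(2.29 - 1.96) = 0.629 to Φ(2.29 - 1.645) = 0.741.
• Type II error rate β = 1 - power therefore decreases (0.371 → 0.259).
Appropriate when false negatives are costly — here, acquitting a guilty person.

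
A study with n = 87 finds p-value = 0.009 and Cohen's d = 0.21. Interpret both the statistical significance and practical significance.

Statistically significant (p = 0.009 < 0.05). Cohen's d = 0.21 indicates a small effect size. Both statistical and practical significance should be considered.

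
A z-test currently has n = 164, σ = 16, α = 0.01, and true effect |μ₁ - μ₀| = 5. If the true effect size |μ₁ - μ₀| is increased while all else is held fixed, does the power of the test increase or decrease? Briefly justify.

Power increases: a larger true effect increases the non-centrality λ = |μ₁ - μ₀|/(σ/√n).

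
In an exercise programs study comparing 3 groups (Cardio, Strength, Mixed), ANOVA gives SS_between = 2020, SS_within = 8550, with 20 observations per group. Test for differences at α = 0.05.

df_between = 2, df_within = 57. F = MS_between/MS_within = 1010.0/150.0 = 6.733. F_crit ≈ 3.159. Reject H₀. At least one mean differs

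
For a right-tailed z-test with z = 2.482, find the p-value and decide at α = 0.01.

p = P(Z > 2.482) = 1 - Φ(2.482) ≈ 0.0065. Since p < 0.01, reject H₀ (significant) at α = 0.01.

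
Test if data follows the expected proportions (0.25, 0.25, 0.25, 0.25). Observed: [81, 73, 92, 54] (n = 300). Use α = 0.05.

Expected: [75.0, 75.0, 75.0, 75.0]. χ² = 10.267. df = 3, critical = 7.815. Reject H₀.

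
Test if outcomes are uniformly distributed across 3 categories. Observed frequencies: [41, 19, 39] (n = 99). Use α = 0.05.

Expected = 33 each. χ² = Σ(O-E)²/E = 8.97. df = 2, critical value = 5.991. Reject H₀.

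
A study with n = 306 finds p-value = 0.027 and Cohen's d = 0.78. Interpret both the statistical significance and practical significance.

Statistically significant (p = 0.027 < 0.05). Cohen's d = 0.78 indicates a medium effect size. Both statistical and practical significance should be considered.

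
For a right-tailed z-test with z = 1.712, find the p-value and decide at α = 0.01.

p = P(Z > 1.712) = 1 - Φ(1.712) ≈ 0.0434. Since p ≥ 0.01, fail to reject H₀ (not significant) at α = 0.01.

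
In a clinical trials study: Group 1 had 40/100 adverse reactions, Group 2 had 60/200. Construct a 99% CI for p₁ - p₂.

p̂₁ = 0.4, p̂₂ = 0.3. Difference = 0.1. CI = (-0.051, 0.251)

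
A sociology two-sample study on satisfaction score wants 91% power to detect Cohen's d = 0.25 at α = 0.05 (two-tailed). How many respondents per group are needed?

z_{α/2} = 1.96, z_β = Φ⁻¹(0.91) = 1.341. For small effect (d = 0.25): n per group = 2(z_{α/2} + z_β)²/d² = 2(1.96 + 1.341)²/0.25² = 348.7 → 349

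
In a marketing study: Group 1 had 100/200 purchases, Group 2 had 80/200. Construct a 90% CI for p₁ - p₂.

p̂₁ = 0.5, p̂₂ = 0.4. Difference = 0.1. CI = (0.019, 0.181)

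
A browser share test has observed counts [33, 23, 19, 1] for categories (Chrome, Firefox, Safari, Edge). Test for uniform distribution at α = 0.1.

Expected = 19 each. χ² = Σ(O-E)²/E = 28.211. df = 3, critical value = 6.251. Reject H₀.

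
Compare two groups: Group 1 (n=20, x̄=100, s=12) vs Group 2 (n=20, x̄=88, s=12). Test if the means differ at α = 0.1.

Pooled sp = 12.0. t = 3.162, df = 38. Critical t = ±1.686. Reject H₀.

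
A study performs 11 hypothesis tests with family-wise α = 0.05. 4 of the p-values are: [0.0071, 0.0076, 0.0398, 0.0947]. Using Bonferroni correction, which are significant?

Bonferroni α = 0.05/11 = 0.00455. None of the given p-values are significant.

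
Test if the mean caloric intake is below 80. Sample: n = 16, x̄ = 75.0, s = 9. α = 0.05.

t = (75.0 - 80)/(9/√16) = -2.222, df = 15. Critical t = -1.753. Reject H₀.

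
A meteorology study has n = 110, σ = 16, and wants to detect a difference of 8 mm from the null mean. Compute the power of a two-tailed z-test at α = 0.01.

SE = σ/√n = 16/√110 = 1.526. Non-centrality λ = d/SE = 8/1.526 = 5.244. Power ≈ Φ(λ - z_{α/2}) = Φ(5.244 - 2.576) = Φ(2.668) = 0.996.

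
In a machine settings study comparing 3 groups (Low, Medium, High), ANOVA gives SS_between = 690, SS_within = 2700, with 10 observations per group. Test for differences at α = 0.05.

df_between = 2, df_within = 27. F = MS_between/MS_within = 345.0/100.0 = 3.45. F_crit ≈ 3.354. Reject H₀. At least one mean differs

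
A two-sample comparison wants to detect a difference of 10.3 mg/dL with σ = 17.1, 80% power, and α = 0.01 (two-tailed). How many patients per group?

n per group = 2(z_α/2 + z_β)²σ²/d² = 2×(2.576 + 0.84)²×17.1²/10.3² = 64.3 → n = 65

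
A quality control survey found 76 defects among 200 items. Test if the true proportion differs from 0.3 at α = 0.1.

p̂ = 0.38, p₀ = 0.3. z = (p̂ - p₀)/√(p₀(1-p₀)/n) = 2.469. Critical: ±1.645. Reject H₀.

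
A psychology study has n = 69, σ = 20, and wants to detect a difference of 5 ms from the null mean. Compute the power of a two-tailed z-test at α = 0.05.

SE = σ/√n = 20/√69 = 2.408. Non-centrality λ = d/SE = 5/2.408 = 2.077. Power ≈ Φ(λ - z_{α/2}) = Φ(2.077 - 1.96) = Φ(0.117) = 0.546.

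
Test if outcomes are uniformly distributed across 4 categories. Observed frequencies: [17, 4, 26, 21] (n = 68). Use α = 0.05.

Expected = 17 each. χ² = Σ(O-E)²/E = 15.647. df = 3, critical value = 7.815. Reject H₀.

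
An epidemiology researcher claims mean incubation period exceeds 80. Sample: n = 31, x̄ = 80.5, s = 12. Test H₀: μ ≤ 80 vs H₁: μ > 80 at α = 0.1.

t = (80.5 - 80)/(12/√31) = 0.232, df = 30. Critical t = 1.31. Fail to reject H₀.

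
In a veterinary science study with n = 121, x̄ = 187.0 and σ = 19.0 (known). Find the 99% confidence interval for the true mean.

CI = x̄ ± z*(σ/√n) = 187.0 ± 2.576(19.0/√121) = 187.0 ± 4.45 = (182.55, 191.45)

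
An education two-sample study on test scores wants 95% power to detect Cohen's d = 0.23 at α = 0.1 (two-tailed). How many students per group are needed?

z_{α/2} = 1.645, z_β = Φ⁻¹(0.95) = 1.645. For small effect (d = 0.23): n per group = 2(z_{α/2} + z_β)²/d² = 2(1.645 + 1.645)²/0.23² = 409.2 → 410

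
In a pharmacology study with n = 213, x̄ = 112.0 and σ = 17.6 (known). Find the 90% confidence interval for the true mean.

CI = x̄ ± z*(σ/√n) = 112.0 ± 1.645(17.6/√213) = 112.0 ± 1.98 = (110.02, 113.98)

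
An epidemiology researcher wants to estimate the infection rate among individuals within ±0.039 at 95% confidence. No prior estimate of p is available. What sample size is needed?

Conservative approach: use p = 0.5 (maximizes p(1-p) = 0.25). n = z²(0.25)/E² = 1.96²×0.25/0.039² = 631.4 → n = 632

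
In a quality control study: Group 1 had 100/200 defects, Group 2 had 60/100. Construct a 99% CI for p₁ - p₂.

p̂₁ = 0.5, p̂₂ = 0.6. Difference = -0.1. CI = (-0.256, 0.056)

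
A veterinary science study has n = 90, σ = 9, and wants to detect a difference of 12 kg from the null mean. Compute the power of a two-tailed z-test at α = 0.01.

SE = σ/√n = 9/√90 = 0.949. Non-centrality λ = d/SE = 12/0.949 = 12.649. Power ≈ Φ(λ - z_{α/2}) = Φ(12.649 - 2.576) = Φ(10.073) = 1.0.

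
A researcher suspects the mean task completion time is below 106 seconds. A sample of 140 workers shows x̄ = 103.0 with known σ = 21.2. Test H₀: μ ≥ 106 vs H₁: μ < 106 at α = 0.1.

z = -1.674. Critical value: -1.28. Reject H₀.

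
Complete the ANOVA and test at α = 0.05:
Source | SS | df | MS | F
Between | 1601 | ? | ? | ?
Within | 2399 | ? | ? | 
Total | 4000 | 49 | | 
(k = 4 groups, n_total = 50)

df_between = 3, df_within = 46. MS_between = 533.67, MS_within = 52.15. F = 10.233, F_crit ≈ 2.807. Reject H₀.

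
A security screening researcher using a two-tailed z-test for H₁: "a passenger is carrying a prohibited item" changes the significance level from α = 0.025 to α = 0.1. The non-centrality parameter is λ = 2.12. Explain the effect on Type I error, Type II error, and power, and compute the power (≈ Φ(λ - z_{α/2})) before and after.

Increasing α from 0.025 to 0.1:
• Type I error rate increases (α is the Type I rate by definition).
• Critical value moves from z_{α/2} = 2.241 to 1.645, so power = Φ(λ - z_{α/2}) goes from Φ(2.12 - 2.241) = 0.452 to Φ(2.12 - 1.645) = 0.683.
• Type II error rate β = 1 - power therefore decreases (0.548 → 0.317).
Appropriate when false negatives are costly — here, letting a prohibited item through — security breach.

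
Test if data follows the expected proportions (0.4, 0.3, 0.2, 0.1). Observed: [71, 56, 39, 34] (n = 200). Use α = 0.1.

Expected: [80.0, 60.0, 40.0, 20.0]. χ² = 11.104. df = 3, critical = 6.251. Reject H₀.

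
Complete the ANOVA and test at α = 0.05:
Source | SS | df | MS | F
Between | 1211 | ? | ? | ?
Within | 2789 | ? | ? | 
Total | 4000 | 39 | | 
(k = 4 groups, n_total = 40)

df_between = 3, df_within = 36. MS_between = 403.67, MS_within = 77.47. F = 5.21, F_crit ≈ 2.866. Reject H₀.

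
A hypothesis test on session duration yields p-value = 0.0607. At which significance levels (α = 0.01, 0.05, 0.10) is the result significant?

p = 0.0607. Significant at: α = 0.1.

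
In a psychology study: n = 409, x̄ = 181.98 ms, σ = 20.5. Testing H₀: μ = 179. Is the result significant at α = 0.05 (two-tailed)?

z = (181.98 - 179)/(20.5/√409) = 2.94. Since |z| > 1.96, significant at α = 0.05.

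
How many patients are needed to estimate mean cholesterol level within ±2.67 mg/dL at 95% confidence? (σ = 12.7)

n = (z*σ/E)² = (1.96×12.7/2.67)² = 86.9 → n = 87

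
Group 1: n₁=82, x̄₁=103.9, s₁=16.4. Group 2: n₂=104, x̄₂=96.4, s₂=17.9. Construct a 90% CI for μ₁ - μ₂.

Difference = 7.5. SE = √(16.4²/82 + 17.9²/104) = 2.522. CI = (3.35, 11.65)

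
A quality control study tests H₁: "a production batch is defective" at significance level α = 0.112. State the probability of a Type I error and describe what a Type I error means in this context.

P(Type I error) = α = 0.112. A Type I error is rejecting H₀ when H₀ is actually true (false positive) — here, concluding that a production batch is defective when in fact this is not the case. Consequence: scrapping a good batch — wasted material and cost for no reason.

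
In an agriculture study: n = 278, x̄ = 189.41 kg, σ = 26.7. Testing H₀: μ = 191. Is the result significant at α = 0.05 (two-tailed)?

z = (189.41 - 191)/(26.7/√278) = -0.993. Since |z| ≤ 1.96, not significant at α = 0.05.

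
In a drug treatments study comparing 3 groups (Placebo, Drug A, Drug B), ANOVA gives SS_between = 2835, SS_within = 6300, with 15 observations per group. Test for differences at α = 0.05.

df_between = 2, df_within = 42. F = MS_between/MS_within = 1417.5/150.0 = 9.45. F_crit ≈ 3.22. Reject H₀. At least one mean differs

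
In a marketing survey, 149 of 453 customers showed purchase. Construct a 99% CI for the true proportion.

p̂ = 0.329. CI = p̂ ± z*√(p̂(1-p̂)/n) = (0.272, 0.386)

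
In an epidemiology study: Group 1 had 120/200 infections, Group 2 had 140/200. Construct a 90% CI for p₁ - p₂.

p̂₁ = 0.6, p̂₂ = 0.7. Difference = -0.1. CI = (-0.178, -0.022)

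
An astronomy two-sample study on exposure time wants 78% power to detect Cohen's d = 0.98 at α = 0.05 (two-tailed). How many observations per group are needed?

z_{α/2} = 1.96, z_β = Φ⁻¹(0.78) = 0.772. For large effect (d = 0.98): n per group = 2(z_{α/2} + z_β)²/d² = 2(1.96 + 0.772)²/0.98² = 15.5 → 16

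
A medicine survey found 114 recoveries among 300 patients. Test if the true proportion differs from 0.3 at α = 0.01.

p̂ = 0.38, p₀ = 0.3. z = (p̂ - p₀)/√(p₀(1-p₀)/n) = 3.024. Critical: ±2.576. Reject H₀.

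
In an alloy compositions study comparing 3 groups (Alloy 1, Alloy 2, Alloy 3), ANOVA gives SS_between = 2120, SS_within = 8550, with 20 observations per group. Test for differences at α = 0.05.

df_between = 2, df_within = 57. F = MS_between/MS_within = 1060.0/150.0 = 7.067. F_crit ≈ 3.159. Reject H₀. At least one mean differs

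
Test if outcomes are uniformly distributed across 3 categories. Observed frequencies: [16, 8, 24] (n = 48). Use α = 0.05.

Expected = 16 each. χ² = Σ(O-E)²/E = 8.0. df = 2, critical value = 5.991. Reject H₀.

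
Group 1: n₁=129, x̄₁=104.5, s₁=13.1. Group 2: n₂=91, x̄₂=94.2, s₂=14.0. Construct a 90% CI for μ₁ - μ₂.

Difference = 10.3. SE = √(13.1²/129 + 14.0²/91) = 1.867. CI = (7.23, 13.37)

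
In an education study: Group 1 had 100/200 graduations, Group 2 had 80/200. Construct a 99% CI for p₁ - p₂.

p̂₁ = 0.5, p̂₂ = 0.4. Difference = 0.1. CI = (-0.028, 0.228)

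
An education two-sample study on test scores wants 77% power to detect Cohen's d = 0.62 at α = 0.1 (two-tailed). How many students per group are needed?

z_{α/2} = 1.645, z_β = Φ⁻¹(0.77) = 0.739. For medium effect (d = 0.62): n per group = 2(z_{α/2} + z_β)²/d² = 2(1.645 + 0.739)²/0.62² = 29.6 → 30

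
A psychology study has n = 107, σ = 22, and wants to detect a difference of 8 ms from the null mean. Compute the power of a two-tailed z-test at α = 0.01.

SE = σ/√n = 22/√107 = 2.127. Non-centrality λ = d/SE = 8/2.127 = 3.761. Power ≈ Φ(λ - z_{α/2}) = Φ(3.761 - 2.576) = Φ(1.185) = 0.882.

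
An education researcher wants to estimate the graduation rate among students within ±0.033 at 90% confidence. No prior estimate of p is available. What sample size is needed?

Conservative approach: use p = 0.5 (maximizes p(1-p) = 0.25). n = z²(0.25)/E² = 1.645²×0.25/0.033² = 621.2 → n = 622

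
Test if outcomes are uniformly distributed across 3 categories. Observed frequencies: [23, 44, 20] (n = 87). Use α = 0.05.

Expected = 29 each. χ² = Σ(O-E)²/E = 11.793. df = 2, critical value = 5.991. Reject H₀.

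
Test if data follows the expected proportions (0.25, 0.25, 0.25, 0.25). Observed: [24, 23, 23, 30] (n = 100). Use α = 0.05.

Expected: [25.0, 25.0, 25.0, 25.0]. χ² = 1.36. df = 3, critical = 7.815. Fail to reject H₀.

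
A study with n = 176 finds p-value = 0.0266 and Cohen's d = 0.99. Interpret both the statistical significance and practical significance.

Statistically significant (p = 0.0266 < 0.05). Cohen's d = 0.99 indicates a large effect size. Both statistical and practical significance should be considered.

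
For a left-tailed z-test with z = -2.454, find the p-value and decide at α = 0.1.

p = P(Z < -2.454) = Φ(-2.454) ≈ 0.0071. Since p < 0.1, reject H₀ (significant) at α = 0.1.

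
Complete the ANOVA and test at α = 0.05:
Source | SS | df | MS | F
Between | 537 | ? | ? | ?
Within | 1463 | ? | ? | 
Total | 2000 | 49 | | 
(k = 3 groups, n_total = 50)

df_between = 2, df_within = 47. MS_between = 268.5, MS_within = 31.13. F = 8.626, F_crit ≈ 3.195. Reject H₀.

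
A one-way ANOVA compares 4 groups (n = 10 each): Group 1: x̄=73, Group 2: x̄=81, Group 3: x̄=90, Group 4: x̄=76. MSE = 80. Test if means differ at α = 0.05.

Grand mean = 80.0. SS_between = 1660.0, MS_between = 553.33. F = 6.917, F_crit ≈ 2.866. Reject H₀.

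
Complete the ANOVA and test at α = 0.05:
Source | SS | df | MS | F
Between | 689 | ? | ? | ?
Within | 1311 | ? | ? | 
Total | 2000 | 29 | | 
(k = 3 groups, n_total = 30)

df_between = 2, df_within = 27. MS_between = 344.5, MS_within = 48.56. F = 7.095, F_crit ≈ 3.354. Reject H₀.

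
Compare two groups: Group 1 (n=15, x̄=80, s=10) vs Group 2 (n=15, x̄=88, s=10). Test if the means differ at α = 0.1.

Pooled sp = 10.0. t = -2.191, df = 28. Critical t = ±1.701. Reject H₀.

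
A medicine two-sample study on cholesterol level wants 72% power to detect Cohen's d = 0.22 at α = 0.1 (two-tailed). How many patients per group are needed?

z_{α/2} = 1.645, z_β = Φ⁻¹(0.72) = 0.583. For small effect (d = 0.22): n per group = 2(z_{α/2} + z_β)²/d² = 2(1.645 + 0.583)²/0.22² = 205.1 → 206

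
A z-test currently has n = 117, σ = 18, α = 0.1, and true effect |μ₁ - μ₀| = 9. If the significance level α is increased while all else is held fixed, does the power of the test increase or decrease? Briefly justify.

Power increases: a larger α lowers the critical value, so more of the H₁ sampling distribution falls in the rejection region.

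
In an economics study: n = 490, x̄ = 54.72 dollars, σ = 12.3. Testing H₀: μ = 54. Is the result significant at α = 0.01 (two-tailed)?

z = (54.72 - 54)/(12.3/√490) = 1.296. Since |z| ≤ 2.576, not significant at α = 0.01.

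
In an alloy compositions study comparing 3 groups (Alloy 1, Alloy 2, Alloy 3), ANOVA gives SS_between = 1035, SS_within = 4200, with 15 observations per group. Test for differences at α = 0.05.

df_between = 2, df_within = 42. F = MS_between/MS_within = 517.5/100.0 = 5.175. F_crit ≈ 3.22. Reject H₀. At least one mean differs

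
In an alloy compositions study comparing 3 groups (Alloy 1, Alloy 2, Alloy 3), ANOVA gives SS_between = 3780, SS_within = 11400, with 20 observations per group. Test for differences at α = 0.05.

df_between = 2, df_within = 57. F = MS_between/MS_within = 1890.0/200.0 = 9.45. F_crit ≈ 3.159. Reject H₀. At least one mean differs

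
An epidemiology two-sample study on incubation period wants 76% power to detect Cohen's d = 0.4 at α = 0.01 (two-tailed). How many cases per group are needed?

z_{α/2} = 2.576, z_β = Φ⁻¹(0.76) = 0.706. For small effect (d = 0.4): n per group = 2(z_{α/2} + z_β)²/d² = 2(2.576 + 0.706)²/0.4² = 134.6 → 135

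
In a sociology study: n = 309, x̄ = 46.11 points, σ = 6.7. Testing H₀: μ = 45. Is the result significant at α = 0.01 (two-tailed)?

z = (46.11 - 45)/(6.7/√309) = 2.912. Since |z| > 2.576, significant at α = 0.01.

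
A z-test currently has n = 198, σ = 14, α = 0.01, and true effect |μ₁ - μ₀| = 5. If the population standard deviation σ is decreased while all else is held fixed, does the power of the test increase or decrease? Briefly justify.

Power increases: a smaller σ shrinks the standard error σ/√n, moving the sampling distribution under H₁ further from the critical value.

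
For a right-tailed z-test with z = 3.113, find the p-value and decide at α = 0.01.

p = P(Z > 3.113) = 1 - Φ(3.113) ≈ 0.0009. Since p < 0.01, reject H₀ (significant) at α = 0.01.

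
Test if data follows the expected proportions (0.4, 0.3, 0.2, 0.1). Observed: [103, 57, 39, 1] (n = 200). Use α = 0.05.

Expected: [80.0, 60.0, 40.0, 20.0]. χ² = 24.838. df = 3, critical = 7.815. Reject H₀.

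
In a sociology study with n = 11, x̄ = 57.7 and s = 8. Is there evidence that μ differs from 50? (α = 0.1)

t = (x̄ - μ₀)/(s/√n) = (57.7 - 50)/(8/√11) = 3.192. df = 10, critical t = ±1.812. Reject H₀.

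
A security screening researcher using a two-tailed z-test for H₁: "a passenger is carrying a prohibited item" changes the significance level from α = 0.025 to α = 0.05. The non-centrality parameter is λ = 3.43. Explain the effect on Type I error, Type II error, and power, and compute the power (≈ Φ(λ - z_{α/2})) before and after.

Increasing α from 0.025 to 0.05:
• Type I error rate increases (α is the Type I rate by definition).
• Critical value moves from z_{α/2} = 2.241 to 1.96, so power = Φ(λ - z_{α/2}) goes from Φ(3.43 - 2.241) = 0.883 to Φ(3.43 - 1.96) = 0.929.
• Type II error rate β = 1 - power therefore decreases (0.117 → 0.071).
Appropriate when false negatives are costly — here, letting a prohibited item through — security breach.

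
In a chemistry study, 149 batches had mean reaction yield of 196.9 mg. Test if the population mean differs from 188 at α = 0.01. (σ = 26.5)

z = (x̄ - μ₀)/(σ/√n) = (196.9 - 188)/(26.5/√149) = 4.1. Critical value: ±2.576. Since |4.1| > 2.576, Reject H₀.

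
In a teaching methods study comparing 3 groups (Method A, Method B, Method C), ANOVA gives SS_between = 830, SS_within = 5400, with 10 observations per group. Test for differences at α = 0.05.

df_between = 2, df_within = 27. F = MS_between/MS_within = 415.0/200.0 = 2.075. F_crit ≈ 3.354. Fail to reject H₀.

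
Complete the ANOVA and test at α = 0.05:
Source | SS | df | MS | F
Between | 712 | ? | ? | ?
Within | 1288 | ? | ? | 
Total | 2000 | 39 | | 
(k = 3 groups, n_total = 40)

df_between = 2, df_within = 37. MS_between = 356.0, MS_within = 34.81. F = 10.227, F_crit ≈ 3.252. Reject H₀.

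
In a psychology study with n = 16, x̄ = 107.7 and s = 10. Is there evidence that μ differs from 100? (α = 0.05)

t = (x̄ - μ₀)/(s/√n) = (107.7 - 100)/(10/√16) = 3.08. df = 15, critical t = ±2.131. Reject H₀.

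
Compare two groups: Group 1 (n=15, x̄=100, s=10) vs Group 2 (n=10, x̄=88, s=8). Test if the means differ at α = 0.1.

Pooled sp = 9.27. t = 3.171, df = 23. Critical t = ±1.714. Reject H₀.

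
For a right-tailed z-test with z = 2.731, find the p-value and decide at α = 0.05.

p = P(Z > 2.731) = 1 - Φ(2.731) ≈ 0.0032. Since p < 0.05, reject H₀ (significant) at α = 0.05.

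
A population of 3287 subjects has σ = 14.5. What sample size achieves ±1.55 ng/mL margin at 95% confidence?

Without FPC: n₀ = (1.96×14.5/1.55)² = 336.19. With FPC: n = n₀N/(n₀+N-1) = 305.1 → n = 306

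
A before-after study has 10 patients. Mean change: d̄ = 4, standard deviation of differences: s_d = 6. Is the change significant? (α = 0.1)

t = d̄/(s_d/√n) = 4/(6/√10) = 2.108. df = 9, critical t = ±1.833. Reject H₀.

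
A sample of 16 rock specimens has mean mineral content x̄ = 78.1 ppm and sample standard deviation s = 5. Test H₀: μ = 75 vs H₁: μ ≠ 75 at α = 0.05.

t = (x̄ - μ₀)/(s/√n) = (78.1 - 75)/(5/√16) = 2.48. df = 15, critical t = ±2.131. Reject H₀.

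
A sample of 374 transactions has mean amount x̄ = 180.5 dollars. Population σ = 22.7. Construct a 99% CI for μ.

CI = x̄ ± z*(σ/√n) = 180.5 ± 2.576(22.7/√374) = 180.5 ± 3.02 = (177.48, 183.52)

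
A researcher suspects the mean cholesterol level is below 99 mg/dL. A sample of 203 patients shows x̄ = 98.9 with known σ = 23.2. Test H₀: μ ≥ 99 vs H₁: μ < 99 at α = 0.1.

z = -0.061. Critical value: -1.28. Fail to reject H₀.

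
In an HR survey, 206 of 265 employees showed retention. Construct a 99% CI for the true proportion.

p̂ = 0.777. CI = p̂ ± z*√(p̂(1-p̂)/n) = (0.712, 0.843)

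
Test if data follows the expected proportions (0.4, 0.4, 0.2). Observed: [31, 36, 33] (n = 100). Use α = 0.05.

Expected: [40.0, 40.0, 20.0]. χ² = 10.875. df = 2, critical = 5.991. Reject H₀.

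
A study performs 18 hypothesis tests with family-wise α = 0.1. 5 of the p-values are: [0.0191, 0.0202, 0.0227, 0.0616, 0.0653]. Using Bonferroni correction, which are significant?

Bonferroni α = 0.1/18 = 0.00556. None of the given p-values are significant.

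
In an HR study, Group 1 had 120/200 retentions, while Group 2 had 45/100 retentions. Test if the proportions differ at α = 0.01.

p̂₁ = 0.6, p̂₂ = 0.45, pooled p̂ = 0.55. z = 2.462. Critical: ±2.576. Fail to reject H₀.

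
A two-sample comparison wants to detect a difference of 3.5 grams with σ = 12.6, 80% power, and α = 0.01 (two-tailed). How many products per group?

n per group = 2(z_α/2 + z_β)²σ²/d² = 2×(2.576 + 0.84)²×12.6²/3.5² = 302.5 → n = 303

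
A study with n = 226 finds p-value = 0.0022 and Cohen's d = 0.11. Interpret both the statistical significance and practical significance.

Statistically significant (p = 0.0022 < 0.05). Cohen's d = 0.11 indicates a very small effect size. Both statistical and practical significance should be considered.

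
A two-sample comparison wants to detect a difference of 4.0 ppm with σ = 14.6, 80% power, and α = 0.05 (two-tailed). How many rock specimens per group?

n per group = 2(z_α/2 + z_β)²σ²/d² = 2×(1.96 + 0.84)²×14.6²/4.0² = 208.9 → n = 209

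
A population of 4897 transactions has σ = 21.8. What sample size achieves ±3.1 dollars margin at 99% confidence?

Without FPC: n₀ = (2.576×21.8/3.1)² = 328.157. With FPC: n = n₀N/(n₀+N-1) = 307.6 → n = 308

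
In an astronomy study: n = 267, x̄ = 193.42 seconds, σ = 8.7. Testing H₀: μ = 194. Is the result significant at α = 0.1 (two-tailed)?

z = (193.42 - 194)/(8.7/√267) = -1.089. Since |z| ≤ 1.645, not significant at α = 0.1.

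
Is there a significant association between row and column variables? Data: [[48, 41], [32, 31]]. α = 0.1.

χ² = 0.146. df = 1, critical = 2.706. Fail to reject H₀. No evidence of dependence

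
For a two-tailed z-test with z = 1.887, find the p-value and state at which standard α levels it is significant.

p = 2·P(Z > |1.887|) = 2·(1 - Φ(1.887)) ≈ 0.0592. Significant at α = 0.1.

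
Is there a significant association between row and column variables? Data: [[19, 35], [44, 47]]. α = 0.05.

χ² = 2.391. df = 1, critical = 3.841. Fail to reject H₀. No evidence of dependence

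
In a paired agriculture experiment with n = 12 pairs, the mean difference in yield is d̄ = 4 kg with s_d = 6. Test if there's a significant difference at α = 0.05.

t = d̄/(s_d/√n) = 4/(6/√12) = 2.309. df = 11, critical t = ±2.201. Reject H₀.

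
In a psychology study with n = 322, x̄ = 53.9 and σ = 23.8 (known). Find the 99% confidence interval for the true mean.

CI = x̄ ± z*(σ/√n) = 53.9 ± 2.576(23.8/√322) = 53.9 ± 3.42 = (50.48, 57.32)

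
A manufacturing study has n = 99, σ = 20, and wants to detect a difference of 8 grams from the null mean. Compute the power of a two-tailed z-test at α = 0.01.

SE = σ/√n = 20/√99 = 2.01. Non-centrality λ = d/SE = 8/2.01 = 3.98. Power ≈ Φ(λ - z_{α/2}) = Φ(3.98 - 2.576) = Φ(1.404) = 0.92.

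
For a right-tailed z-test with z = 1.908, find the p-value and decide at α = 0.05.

p = P(Z > 1.908) = 1 - Φ(1.908) ≈ 0.0282. Since p < 0.05, reject H₀ (significant) at α = 0.05.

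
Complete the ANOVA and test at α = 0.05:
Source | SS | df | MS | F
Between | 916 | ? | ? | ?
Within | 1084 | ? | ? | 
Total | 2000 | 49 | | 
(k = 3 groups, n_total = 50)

df_between = 2, df_within = 47. MS_between = 458.0, MS_within = 23.06. F = 19.858, F_crit ≈ 3.195. Reject H₀.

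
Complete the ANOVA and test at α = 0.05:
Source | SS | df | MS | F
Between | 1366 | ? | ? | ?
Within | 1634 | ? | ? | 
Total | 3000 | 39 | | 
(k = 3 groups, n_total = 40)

df_between = 2, df_within = 37. MS_between = 683.0, MS_within = 44.16. F = 15.466, F_crit ≈ 3.252. Reject H₀.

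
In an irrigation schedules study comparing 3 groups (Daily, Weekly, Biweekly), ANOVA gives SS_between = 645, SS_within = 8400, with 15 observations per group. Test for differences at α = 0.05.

df_between = 2, df_within = 42. F = MS_between/MS_within = 322.5/200.0 = 1.613. F_crit ≈ 3.22. Fail to reject H₀.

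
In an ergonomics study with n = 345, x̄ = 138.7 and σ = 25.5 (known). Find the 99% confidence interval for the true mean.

CI = x̄ ± z*(σ/√n) = 138.7 ± 2.576(25.5/√345) = 138.7 ± 3.54 = (135.16, 142.24)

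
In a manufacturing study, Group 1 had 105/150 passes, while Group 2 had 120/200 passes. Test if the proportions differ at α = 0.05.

p̂₁ = 0.7, p̂₂ = 0.6, pooled p̂ = 0.643. z = 1.932. Critical: ±1.96. Fail to reject H₀.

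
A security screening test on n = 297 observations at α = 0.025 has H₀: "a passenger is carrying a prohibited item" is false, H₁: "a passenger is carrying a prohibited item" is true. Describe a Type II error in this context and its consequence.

Type II error: failing to reject H₀ when it is false — concluding that a passenger is carrying a prohibited item is not supported when in fact it is. Consequence: letting a prohibited item through — security breach.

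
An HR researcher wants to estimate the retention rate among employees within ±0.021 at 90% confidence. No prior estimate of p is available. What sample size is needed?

Conservative approach: use p = 0.5 (maximizes p(1-p) = 0.25). n = z²(0.25)/E² = 1.645²×0.25/0.021² = 1534.03 → n = 1535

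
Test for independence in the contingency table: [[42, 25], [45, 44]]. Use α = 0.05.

χ² = 2.278. df = 1, critical = 3.841. Fail to reject H₀. No evidence of dependence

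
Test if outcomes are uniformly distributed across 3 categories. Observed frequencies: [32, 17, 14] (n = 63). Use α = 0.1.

Expected = 21 each. χ² = Σ(O-E)²/E = 8.857. df = 2, critical value = 4.605. Reject H₀.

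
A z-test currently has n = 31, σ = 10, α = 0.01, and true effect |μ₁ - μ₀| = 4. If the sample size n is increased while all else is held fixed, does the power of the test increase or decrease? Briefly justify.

Power increases: a larger n shrinks the standard error σ/√n, moving the sampling distribution under H₁ further from the critical value.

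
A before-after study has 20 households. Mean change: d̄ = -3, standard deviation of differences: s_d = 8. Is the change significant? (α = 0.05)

t = d̄/(s_d/√n) = -3/(8/√20) = -1.677. df = 19, critical t = ±2.093. Fail to reject H₀.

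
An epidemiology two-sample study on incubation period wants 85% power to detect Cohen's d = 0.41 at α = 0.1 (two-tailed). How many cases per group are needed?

z_{α/2} = 1.645, z_β = Φ⁻¹(0.85) = 1.036. For small effect (d = 0.41): n per group = 2(z_{α/2} + z_β)²/d² = 2(1.645 + 1.036)²/0.41² = 85.5 → 86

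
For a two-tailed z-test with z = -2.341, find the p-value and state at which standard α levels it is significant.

p = 2·P(Z > |-2.341|) = 2·(1 - Φ(2.341)) ≈ 0.0192. Significant at α = 0.1; Significant at α = 0.05.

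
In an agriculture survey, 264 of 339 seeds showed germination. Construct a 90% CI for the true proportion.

p̂ = 0.779. CI = p̂ ± z*√(p̂(1-p̂)/n) = (0.742, 0.816)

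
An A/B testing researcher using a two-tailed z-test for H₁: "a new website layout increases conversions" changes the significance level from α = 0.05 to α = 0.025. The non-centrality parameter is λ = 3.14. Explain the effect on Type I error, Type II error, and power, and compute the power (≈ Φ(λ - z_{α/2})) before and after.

Decreasing α from 0.05 to 0.025:
• Type I error rate decreases (α is the Type I rate by definition).
• Critical value moves from z_{α/2} = 1.96 to 2.241, so power = Φ(λ - z_{α/2}) goes from Φ(3.14 - 1.96) = 0.881 to Φ(3.14 - 2.241) = 0.816.
• Type II error rate β = 1 - power therefore increases (0.119 → 0.184).
Appropriate when false positives are costly — here, rolling out a layout that doesn't actually help — wasted engineering effort.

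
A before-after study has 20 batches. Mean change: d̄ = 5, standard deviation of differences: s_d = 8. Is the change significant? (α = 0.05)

t = d̄/(s_d/√n) = 5/(8/√20) = 2.795. df = 19, critical t = ±2.093. Reject H₀.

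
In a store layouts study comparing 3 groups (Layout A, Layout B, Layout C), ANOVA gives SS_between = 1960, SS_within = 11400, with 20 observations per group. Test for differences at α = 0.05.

df_between = 2, df_within = 57. F = MS_between/MS_within = 980.0/200.0 = 4.9. F_crit ≈ 3.159. Reject H₀. At least one mean differs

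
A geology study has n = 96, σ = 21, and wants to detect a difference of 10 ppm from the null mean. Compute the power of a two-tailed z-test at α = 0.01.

SE = σ/√n = 21/√96 = 2.143. Non-centrality λ = d/SE = 10/2.143 = 4.666. Power ≈ Φ(λ - z_{α/2}) = Φ(4.666 - 2.576) = Φ(2.09) = 0.982.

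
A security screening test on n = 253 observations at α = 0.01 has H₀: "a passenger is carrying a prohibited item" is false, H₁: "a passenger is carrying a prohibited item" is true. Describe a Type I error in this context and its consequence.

Type I error: rejecting H₀ when it is true — concluding that a passenger is carrying a prohibited item when in fact it is not. Consequence: detaining an innocent passenger — delay and inconvenience.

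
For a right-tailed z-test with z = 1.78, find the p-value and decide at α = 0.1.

p = P(Z > 1.78) = 1 - Φ(1.78) ≈ 0.0375. Since p < 0.1, reject H₀ (significant) at α = 0.1.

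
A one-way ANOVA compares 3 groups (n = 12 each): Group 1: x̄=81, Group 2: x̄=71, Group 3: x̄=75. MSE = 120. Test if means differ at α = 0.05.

Grand mean = 75.67. SS_between = 608.0, MS_between = 304.0. F = 2.533, F_crit ≈ 3.285. Fail to reject H₀.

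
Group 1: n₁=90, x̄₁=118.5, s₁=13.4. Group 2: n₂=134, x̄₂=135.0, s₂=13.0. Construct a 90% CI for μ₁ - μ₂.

Difference = -16.5. SE = √(13.4²/90 + 13.0²/134) = 1.805. CI = (-19.47, -13.53)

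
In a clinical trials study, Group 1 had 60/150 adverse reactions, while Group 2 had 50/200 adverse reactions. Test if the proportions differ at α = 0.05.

p̂₁ = 0.4, p̂₂ = 0.25, pooled p̂ = 0.314. z = 2.991. Critical: ±1.96. Reject H₀.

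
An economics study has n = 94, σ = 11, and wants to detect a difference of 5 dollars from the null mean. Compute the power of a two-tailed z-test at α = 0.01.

SE = σ/√n = 11/√94 = 1.135. Non-centrality λ = d/SE = 5/1.135 = 4.407. Power ≈ Φ(λ - z_{α/2}) = Φ(4.407 - 2.576) = Φ(1.831) = 0.966.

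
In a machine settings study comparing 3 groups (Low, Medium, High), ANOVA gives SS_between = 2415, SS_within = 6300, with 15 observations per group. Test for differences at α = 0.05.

df_between = 2, df_within = 42. F = MS_between/MS_within = 1207.5/150.0 = 8.05. F_crit ≈ 3.22. Reject H₀. At least one mean differs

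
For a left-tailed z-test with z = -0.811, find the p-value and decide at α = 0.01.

p = P(Z < -0.811) = Φ(-0.811) ≈ 0.2087. Since p ≥ 0.01, fail to reject H₀ (not significant) at α = 0.01.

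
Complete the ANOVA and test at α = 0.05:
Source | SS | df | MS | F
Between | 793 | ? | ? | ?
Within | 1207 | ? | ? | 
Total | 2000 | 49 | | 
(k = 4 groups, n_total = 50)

df_between = 3, df_within = 46. MS_between = 264.33, MS_within = 26.24. F = 10.074, F_crit ≈ 2.807. Reject H₀.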